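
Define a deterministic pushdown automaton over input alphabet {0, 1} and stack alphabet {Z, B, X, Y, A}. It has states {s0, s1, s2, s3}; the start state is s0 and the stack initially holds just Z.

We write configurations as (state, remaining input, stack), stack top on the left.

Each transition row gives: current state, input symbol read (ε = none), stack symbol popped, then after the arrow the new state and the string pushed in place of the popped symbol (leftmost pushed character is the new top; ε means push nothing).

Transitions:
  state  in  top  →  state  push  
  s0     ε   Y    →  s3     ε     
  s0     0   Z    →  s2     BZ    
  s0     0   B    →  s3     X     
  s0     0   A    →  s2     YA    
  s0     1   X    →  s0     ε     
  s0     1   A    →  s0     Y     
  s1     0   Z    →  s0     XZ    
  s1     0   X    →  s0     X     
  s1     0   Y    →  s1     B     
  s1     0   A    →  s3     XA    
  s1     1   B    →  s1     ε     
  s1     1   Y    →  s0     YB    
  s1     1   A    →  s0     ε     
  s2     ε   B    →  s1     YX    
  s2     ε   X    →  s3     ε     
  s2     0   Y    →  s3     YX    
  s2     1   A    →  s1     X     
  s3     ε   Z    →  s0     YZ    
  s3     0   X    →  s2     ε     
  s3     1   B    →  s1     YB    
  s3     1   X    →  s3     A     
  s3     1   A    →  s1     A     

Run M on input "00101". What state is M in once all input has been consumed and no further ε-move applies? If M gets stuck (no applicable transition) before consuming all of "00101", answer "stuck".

s0

(s0, 00101, Z)
  read 0, top Z: go to s2, push BZ → (s2, 0101, BZ)
  ε-move, top B: go to s1, push YX → (s1, 0101, YXZ)
  read 0, top Y: go to s1, push B → (s1, 101, BXZ)
  read 1, top B: go to s1, push ε → (s1, 01, XZ)
  read 0, top X: go to s0, push X → (s0, 1, XZ)
  read 1, top X: go to s0, push ε → (s0, ε, Z)
All input consumed; M is in state s0.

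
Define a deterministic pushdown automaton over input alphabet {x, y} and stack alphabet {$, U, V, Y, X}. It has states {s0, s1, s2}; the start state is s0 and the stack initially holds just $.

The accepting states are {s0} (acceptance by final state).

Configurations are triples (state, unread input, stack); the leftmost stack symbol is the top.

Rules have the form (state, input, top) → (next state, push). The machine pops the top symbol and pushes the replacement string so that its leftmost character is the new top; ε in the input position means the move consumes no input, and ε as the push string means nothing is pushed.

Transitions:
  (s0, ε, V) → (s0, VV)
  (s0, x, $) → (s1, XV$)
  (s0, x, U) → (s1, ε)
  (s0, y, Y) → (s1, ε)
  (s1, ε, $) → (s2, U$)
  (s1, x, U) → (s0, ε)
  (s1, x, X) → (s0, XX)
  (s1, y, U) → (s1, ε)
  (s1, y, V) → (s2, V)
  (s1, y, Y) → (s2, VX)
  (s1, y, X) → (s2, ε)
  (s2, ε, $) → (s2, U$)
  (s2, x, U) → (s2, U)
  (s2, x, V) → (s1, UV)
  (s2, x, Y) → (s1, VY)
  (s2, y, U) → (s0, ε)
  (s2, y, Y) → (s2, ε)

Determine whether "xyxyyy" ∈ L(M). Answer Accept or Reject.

(s0, xyxyyy, $) ⊢ (s1, yxyyy, XV$) ⊢ (s2, xyyy, V$) ⊢ (s1, yyy, UV$) ⊢ (s1, yy, V$) ⊢ (s2, y, V$)
No transition applies at (s2, y, V$); input not fully consumed.

Reject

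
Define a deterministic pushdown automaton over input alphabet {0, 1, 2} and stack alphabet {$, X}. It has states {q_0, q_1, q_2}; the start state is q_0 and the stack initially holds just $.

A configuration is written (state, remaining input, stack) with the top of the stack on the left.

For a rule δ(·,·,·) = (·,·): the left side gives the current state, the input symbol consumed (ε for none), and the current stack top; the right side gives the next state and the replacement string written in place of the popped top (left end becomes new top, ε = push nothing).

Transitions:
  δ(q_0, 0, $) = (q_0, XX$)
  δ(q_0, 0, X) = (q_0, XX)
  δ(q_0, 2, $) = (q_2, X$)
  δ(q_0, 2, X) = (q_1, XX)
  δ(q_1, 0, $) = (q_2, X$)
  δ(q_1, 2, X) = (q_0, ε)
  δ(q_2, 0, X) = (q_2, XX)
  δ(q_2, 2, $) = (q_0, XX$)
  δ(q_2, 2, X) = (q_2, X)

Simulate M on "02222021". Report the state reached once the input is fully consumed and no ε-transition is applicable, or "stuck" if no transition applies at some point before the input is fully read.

(q_0, 02222021, $)
  read 0, top $: go to q_0, push XX$ → (q_0, 2222021, XX$)
  read 2, top X: go to q_1, push XX → (q_1, 222021, XXX$)
  read 2, top X: go to q_0, push ε → (q_0, 22021, XX$)
  read 2, top X: go to q_1, push XX → (q_1, 2021, XXX$)
  read 2, top X: go to q_0, push ε → (q_0, 021, XX$)
  read 0, top X: go to q_0, push XX → (q_0, 21, XXX$)
  read 2, top X: go to q_1, push XX → (q_1, 1, XXXX$)
No transition for (q_1, 1, top X); M blocks with input 1 remaining.

stuck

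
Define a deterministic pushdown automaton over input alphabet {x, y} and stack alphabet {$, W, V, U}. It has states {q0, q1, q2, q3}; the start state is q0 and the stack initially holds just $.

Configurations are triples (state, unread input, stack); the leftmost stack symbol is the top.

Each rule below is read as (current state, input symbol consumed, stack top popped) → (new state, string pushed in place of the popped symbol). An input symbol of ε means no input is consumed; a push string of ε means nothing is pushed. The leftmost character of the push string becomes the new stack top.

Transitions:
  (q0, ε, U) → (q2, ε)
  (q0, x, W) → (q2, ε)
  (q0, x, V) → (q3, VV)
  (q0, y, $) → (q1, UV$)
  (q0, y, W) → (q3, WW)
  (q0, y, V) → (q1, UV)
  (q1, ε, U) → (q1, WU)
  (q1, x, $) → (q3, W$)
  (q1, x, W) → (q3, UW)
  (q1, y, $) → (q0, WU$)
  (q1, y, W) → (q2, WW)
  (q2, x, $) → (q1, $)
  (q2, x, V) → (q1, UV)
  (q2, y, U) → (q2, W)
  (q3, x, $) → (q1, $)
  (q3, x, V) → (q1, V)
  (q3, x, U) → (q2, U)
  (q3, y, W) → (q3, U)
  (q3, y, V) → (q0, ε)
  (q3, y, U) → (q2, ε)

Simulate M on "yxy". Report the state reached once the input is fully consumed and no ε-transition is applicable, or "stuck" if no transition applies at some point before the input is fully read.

q2

(q0, yxy, $)
  read y, top $: go to q1, push UV$ → (q1, xy, UV$)
  ε-move, top U: go to q1, push WU → (q1, xy, WUV$)
  read x, top W: go to q3, push UW → (q3, y, UWUV$)
  read y, top U: go to q2, push ε → (q2, ε, WUV$)
All input consumed; M is in state q2.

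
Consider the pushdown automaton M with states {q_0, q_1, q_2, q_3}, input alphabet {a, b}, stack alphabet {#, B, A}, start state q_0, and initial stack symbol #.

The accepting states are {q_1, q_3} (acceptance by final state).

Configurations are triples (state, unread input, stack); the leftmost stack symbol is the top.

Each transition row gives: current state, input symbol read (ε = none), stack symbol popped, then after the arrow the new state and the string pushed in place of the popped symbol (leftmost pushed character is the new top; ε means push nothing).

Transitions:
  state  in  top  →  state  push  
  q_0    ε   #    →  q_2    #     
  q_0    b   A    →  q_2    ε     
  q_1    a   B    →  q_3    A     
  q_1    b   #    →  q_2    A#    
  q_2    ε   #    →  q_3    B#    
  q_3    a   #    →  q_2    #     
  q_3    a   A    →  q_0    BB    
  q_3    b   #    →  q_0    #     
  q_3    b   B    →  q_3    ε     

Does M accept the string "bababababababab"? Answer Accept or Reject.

Accept

One accepting computation: (q_0, bababababababab, #) ⊢ (q_2, bababababababab, #) ⊢ (q_3, bababababababab, B#) ⊢ (q_3, ababababababab, #) ⊢ (q_2, babababababab, #) ⊢ (q_3, babababababab, B#) ⊢ (q_3, abababababab, #) ⊢ (q_2, bababababab, #) ⊢ (q_3, bababababab, B#) ⊢ (q_3, ababababab, #) ⊢ (q_2, babababab, #) ⊢ (q_3, babababab, B#) ⊢ (q_3, abababab, #) ⊢ (q_2, bababab, #) ⊢ (q_3, bababab, B#) ⊢ (q_3, ababab, #) ⊢ (q_2, babab, #) ⊢ (q_3, babab, B#) ⊢ (q_3, abab, #) ⊢ (q_2, bab, #) ⊢ (q_3, bab, B#) ⊢ (q_3, ab, #) ⊢ (q_2, b, #) ⊢ (q_3, b, B#) ⊢ (q_3, ε, #)
All input consumed and state q_3 ∈ F.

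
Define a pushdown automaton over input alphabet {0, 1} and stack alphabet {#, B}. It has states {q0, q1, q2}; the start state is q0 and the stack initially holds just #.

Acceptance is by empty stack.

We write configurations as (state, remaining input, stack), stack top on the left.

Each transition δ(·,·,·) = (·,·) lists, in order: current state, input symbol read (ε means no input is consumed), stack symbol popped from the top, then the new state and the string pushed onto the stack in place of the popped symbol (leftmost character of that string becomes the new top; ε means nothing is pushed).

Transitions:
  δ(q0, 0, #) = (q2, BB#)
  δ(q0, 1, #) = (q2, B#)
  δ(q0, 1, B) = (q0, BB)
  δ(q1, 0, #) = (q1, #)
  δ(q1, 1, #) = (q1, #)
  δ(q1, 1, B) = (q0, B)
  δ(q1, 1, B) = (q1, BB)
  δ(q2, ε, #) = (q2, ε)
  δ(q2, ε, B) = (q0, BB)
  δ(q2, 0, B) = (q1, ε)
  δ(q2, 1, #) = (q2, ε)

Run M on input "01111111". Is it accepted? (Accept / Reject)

Reject

No computation consumes all input and empties the stack.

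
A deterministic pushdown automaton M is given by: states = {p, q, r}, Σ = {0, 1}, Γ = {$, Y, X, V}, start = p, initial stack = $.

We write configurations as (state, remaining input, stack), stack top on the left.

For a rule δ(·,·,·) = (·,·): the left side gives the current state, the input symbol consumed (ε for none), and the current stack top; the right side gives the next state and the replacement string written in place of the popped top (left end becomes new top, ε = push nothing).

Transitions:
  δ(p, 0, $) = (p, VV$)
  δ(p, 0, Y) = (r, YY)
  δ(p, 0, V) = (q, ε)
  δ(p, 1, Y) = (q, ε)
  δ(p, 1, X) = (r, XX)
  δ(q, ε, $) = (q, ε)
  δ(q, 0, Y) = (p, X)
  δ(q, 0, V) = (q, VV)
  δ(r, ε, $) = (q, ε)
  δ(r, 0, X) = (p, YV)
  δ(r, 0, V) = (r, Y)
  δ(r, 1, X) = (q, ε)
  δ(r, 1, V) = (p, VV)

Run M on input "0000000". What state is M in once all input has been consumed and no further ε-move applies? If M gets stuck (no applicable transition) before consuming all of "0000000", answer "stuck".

q

(p, 0000000, $)
  read 0, top $: go to p, push VV$ → (p, 000000, VV$)
  read 0, top V: go to q, push ε → (q, 00000, V$)
  read 0, top V: go to q, push VV → (q, 0000, VV$)
  read 0, top V: go to q, push VV → (q, 000, VVV$)
  read 0, top V: go to q, push VV → (q, 00, VVVV$)
  read 0, top V: go to q, push VV → (q, 0, VVVVV$)
  read 0, top V: go to q, push VV → (q, ε, VVVVVV$)
All input consumed; M is in state q.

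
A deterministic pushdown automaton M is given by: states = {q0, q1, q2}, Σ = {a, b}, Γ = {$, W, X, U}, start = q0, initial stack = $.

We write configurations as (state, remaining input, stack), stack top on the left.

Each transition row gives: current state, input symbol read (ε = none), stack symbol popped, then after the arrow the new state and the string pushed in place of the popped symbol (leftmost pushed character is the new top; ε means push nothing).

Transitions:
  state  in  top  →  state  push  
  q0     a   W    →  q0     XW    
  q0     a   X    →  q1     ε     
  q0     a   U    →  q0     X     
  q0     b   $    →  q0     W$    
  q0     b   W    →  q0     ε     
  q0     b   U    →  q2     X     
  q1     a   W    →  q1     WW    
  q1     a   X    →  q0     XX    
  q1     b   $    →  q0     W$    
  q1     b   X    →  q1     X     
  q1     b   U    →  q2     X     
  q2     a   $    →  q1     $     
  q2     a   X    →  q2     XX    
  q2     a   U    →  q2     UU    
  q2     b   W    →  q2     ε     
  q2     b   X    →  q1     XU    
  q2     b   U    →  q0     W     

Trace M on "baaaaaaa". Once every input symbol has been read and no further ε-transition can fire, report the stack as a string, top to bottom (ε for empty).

(q0, baaaaaaa, $)
  read b, top $: go to q0, push W$ → (q0, aaaaaaa, W$)
  read a, top W: go to q0, push XW → (q0, aaaaaa, XW$)
  read a, top X: go to q1, push ε → (q1, aaaaa, W$)
  read a, top W: go to q1, push WW → (q1, aaaa, WW$)
  read a, top W: go to q1, push WW → (q1, aaa, WWW$)
  read a, top W: go to q1, push WW → (q1, aa, WWWW$)
  read a, top W: go to q1, push WW → (q1, a, WWWWW$)
  read a, top W: go to q1, push WW → (q1, ε, WWWWWW$)
All input consumed in state q1 with stack WWWWWW$.

WWWWWW$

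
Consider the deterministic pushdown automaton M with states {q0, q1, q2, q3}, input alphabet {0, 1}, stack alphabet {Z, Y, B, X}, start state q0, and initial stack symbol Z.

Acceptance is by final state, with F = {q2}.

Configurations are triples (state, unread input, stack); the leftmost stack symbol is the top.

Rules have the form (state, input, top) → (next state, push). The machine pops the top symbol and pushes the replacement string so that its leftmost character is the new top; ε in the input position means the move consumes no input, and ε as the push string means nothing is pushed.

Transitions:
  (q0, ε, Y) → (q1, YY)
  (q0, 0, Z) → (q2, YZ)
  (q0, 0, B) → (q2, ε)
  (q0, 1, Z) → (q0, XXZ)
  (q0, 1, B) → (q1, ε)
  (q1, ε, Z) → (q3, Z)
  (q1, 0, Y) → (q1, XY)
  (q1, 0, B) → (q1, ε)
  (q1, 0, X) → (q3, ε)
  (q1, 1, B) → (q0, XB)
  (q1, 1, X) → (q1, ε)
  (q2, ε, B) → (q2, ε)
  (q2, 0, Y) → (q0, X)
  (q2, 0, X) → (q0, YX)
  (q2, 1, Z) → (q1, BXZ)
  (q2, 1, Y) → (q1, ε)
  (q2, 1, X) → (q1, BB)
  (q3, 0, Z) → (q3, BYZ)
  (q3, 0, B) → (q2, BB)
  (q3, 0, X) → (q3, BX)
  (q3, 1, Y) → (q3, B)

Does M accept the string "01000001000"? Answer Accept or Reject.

Reject

(q0, 01000001000, Z)
  read 0, top Z: go to q2, push YZ → (q2, 1000001000, YZ)
  read 1, top Y: go to q1, push ε → (q1, 000001000, Z)
  ε-move, top Z: go to q3, push Z → (q3, 000001000, Z)
  read 0, top Z: go to q3, push BYZ → (q3, 00001000, BYZ)
  read 0, top B: go to q2, push BB → (q2, 0001000, BBYZ)
  ε-move, top B: go to q2, push ε → (q2, 0001000, BYZ)
  ε-move, top B: go to q2, push ε → (q2, 0001000, YZ)
  read 0, top Y: go to q0, push X → (q0, 001000, XZ)
No transition applies at (q0, 001000, XZ); input not fully consumed.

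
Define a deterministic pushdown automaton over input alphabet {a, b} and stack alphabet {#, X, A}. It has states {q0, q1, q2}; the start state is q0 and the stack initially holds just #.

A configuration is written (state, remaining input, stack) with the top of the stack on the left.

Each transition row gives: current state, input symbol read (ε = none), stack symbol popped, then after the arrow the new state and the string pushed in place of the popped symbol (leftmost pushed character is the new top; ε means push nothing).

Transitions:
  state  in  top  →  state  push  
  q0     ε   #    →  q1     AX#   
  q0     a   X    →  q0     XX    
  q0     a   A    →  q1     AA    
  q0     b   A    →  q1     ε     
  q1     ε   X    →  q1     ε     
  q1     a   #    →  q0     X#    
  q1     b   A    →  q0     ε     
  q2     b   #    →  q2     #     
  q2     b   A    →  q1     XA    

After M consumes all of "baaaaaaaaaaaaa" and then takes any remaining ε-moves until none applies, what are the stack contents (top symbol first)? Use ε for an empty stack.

(q0, baaaaaaaaaaaaa, #)
  ε-move, top #: go to q1, push AX# → (q1, baaaaaaaaaaaaa, AX#)
  read b, top A: go to q0, push ε → (q0, aaaaaaaaaaaaa, X#)
  read a, top X: go to q0, push XX → (q0, aaaaaaaaaaaa, XX#)
  read a, top X: go to q0, push XX → (q0, aaaaaaaaaaa, XXX#)
  read a, top X: go to q0, push XX → (q0, aaaaaaaaaa, XXXX#)
  read a, top X: go to q0, push XX → (q0, aaaaaaaaa, XXXXX#)
  read a, top X: go to q0, push XX → (q0, aaaaaaaa, XXXXXX#)
  read a, top X: go to q0, push XX → (q0, aaaaaaa, XXXXXXX#)
  read a, top X: go to q0, push XX → (q0, aaaaaa, XXXXXXXX#)
  read a, top X: go to q0, push XX → (q0, aaaaa, XXXXXXXXX#)
  read a, top X: go to q0, push XX → (q0, aaaa, XXXXXXXXXX#)
  read a, top X: go to q0, push XX → (q0, aaa, XXXXXXXXXXX#)
  read a, top X: go to q0, push XX → (q0, aa, XXXXXXXXXXXX#)
  read a, top X: go to q0, push XX → (q0, a, XXXXXXXXXXXXX#)
  read a, top X: go to q0, push XX → (q0, ε, XXXXXXXXXXXXXX#)
All input consumed in state q0 with stack XXXXXXXXXXXXXX#.

XXXXXXXXXXXXXX#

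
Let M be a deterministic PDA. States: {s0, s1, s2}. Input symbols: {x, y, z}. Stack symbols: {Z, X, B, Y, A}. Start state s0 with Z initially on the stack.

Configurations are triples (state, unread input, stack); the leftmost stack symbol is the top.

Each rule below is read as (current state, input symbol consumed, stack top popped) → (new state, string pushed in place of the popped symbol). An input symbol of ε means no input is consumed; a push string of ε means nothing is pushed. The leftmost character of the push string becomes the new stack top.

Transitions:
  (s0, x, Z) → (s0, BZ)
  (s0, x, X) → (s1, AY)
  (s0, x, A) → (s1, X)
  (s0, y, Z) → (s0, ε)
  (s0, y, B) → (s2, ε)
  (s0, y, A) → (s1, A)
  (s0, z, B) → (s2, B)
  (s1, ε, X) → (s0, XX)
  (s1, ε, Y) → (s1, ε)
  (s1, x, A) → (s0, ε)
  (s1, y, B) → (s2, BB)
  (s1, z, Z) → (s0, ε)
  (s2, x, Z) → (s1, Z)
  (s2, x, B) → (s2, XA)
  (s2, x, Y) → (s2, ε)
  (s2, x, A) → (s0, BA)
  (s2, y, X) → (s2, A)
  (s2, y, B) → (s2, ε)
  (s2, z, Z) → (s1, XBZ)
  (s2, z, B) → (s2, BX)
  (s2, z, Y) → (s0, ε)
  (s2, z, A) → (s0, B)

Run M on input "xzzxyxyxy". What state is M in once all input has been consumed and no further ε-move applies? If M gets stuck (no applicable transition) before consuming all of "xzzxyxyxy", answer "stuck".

s2

(s0, xzzxyxyxy, Z)
  read x, top Z: go to s0, push BZ → (s0, zzxyxyxy, BZ)
  read z, top B: go to s2, push B → (s2, zxyxyxy, BZ)
  read z, top B: go to s2, push BX → (s2, xyxyxy, BXZ)
  read x, top B: go to s2, push XA → (s2, yxyxy, XAXZ)
  read y, top X: go to s2, push A → (s2, xyxy, AAXZ)
  read x, top A: go to s0, push BA → (s0, yxy, BAAXZ)
  read y, top B: go to s2, push ε → (s2, xy, AAXZ)
  read x, top A: go to s0, push BA → (s0, y, BAAXZ)
  read y, top B: go to s2, push ε → (s2, ε, AAXZ)
All input consumed; M is in state s2.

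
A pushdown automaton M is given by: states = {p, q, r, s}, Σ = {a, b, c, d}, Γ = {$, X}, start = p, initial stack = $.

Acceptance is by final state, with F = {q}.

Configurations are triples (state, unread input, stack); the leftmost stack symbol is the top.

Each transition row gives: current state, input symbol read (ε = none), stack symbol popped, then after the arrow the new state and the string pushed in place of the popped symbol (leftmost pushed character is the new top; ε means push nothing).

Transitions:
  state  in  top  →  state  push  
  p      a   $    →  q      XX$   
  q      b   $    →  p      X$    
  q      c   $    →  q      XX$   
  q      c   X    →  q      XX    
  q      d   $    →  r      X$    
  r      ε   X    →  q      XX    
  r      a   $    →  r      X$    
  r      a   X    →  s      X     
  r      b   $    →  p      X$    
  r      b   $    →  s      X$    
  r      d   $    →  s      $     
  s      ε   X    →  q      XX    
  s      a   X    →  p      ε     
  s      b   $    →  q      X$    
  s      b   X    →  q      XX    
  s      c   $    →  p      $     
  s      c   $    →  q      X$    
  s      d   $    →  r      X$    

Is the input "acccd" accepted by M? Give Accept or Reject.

No computation consumes all input and reaches a final state.

Reject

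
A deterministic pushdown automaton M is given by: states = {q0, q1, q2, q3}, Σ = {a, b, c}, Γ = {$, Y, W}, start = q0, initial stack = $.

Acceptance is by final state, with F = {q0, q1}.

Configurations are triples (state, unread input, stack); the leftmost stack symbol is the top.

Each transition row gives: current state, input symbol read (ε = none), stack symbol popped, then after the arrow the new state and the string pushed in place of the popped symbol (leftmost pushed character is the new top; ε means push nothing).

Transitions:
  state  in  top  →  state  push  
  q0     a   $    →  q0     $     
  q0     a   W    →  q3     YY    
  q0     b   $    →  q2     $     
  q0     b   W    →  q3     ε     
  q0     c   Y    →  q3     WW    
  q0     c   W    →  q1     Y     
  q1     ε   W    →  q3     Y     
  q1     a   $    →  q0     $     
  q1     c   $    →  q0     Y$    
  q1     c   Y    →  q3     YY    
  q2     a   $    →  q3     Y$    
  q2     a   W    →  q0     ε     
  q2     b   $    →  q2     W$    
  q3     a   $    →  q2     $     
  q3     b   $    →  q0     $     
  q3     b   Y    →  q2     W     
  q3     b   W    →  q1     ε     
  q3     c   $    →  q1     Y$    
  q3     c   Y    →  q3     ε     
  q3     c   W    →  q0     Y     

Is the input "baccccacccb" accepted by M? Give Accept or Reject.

(q0, baccccacccb, $)
  read b, top $: go to q2, push $ → (q2, accccacccb, $)
  read a, top $: go to q3, push Y$ → (q3, ccccacccb, Y$)
  read c, top Y: go to q3, push ε → (q3, cccacccb, $)
  read c, top $: go to q1, push Y$ → (q1, ccacccb, Y$)
  read c, top Y: go to q3, push YY → (q3, cacccb, YY$)
  read c, top Y: go to q3, push ε → (q3, acccb, Y$)
No transition applies at (q3, acccb, Y$); input not fully consumed.

Reject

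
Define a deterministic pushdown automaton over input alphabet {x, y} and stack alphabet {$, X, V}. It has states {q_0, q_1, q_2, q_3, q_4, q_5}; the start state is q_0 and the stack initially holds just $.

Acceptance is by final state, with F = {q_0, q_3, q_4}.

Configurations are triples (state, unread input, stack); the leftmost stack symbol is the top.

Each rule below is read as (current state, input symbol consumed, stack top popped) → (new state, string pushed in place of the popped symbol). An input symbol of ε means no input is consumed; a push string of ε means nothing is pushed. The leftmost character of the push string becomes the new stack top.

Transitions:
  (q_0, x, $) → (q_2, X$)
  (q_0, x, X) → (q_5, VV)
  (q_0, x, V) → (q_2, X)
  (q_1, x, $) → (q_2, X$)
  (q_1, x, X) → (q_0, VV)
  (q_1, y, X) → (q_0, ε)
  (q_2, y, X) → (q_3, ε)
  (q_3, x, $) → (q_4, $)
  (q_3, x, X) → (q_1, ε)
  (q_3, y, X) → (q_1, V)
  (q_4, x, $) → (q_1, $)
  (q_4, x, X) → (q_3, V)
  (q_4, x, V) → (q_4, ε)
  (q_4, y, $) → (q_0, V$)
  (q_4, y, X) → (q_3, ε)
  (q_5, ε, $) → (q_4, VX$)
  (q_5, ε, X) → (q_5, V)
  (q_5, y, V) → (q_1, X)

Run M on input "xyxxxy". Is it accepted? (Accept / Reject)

Accept

(q_0, xyxxxy, $)
  read x, top $: go to q_2, push X$ → (q_2, yxxxy, X$)
  read y, top X: go to q_3, push ε → (q_3, xxxy, $)
  read x, top $: go to q_4, push $ → (q_4, xxy, $)
  read x, top $: go to q_1, push $ → (q_1, xy, $)
  read x, top $: go to q_2, push X$ → (q_2, y, X$)
  read y, top X: go to q_3, push ε → (q_3, ε, $)
All input consumed; state q_3 ∈ F.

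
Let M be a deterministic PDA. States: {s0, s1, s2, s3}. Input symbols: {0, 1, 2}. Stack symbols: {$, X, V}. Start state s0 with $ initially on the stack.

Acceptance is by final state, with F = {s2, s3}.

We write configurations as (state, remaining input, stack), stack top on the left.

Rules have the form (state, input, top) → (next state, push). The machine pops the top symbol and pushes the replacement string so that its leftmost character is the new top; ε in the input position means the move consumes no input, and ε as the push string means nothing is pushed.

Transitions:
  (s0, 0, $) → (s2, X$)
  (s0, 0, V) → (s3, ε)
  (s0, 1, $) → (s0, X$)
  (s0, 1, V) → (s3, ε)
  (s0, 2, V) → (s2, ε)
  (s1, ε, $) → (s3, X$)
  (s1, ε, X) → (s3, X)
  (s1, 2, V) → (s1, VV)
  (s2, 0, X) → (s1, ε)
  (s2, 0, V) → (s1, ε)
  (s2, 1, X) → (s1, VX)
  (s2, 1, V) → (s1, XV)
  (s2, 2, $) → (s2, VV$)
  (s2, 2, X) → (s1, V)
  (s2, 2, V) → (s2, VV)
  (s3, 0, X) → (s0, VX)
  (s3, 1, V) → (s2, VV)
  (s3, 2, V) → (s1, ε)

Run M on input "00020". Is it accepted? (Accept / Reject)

(s0, 00020, $)
  read 0, top $: go to s2, push X$ → (s2, 0020, X$)
  read 0, top X: go to s1, push ε → (s1, 020, $)
  ε-move, top $: go to s3, push X$ → (s3, 020, X$)
  read 0, top X: go to s0, push VX → (s0, 20, VX$)
  read 2, top V: go to s2, push ε → (s2, 0, X$)
  read 0, top X: go to s1, push ε → (s1, ε, $)
  ε-move, top $: go to s3, push X$ → (s3, ε, X$)
All input consumed; state s3 ∈ F.

Accept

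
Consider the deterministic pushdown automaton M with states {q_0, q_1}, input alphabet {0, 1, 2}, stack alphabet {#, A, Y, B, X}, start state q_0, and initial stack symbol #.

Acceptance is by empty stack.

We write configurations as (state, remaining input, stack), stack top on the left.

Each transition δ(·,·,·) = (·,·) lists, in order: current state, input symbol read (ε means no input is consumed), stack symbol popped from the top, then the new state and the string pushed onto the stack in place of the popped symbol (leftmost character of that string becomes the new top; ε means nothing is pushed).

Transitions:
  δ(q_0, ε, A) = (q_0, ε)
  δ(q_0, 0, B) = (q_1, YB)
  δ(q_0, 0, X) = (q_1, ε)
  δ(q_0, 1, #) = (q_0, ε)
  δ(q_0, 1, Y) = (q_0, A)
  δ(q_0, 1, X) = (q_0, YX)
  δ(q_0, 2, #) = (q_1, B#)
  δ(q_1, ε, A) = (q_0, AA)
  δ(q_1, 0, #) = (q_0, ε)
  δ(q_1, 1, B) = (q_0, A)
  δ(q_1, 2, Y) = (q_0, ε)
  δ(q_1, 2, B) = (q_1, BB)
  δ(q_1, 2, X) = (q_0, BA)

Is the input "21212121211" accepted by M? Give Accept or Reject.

(q_0, 21212121211, #)
  read 2, top #: go to q_1, push B# → (q_1, 1212121211, B#)
  read 1, top B: go to q_0, push A → (q_0, 212121211, A#)
  ε-move, top A: go to q_0, push ε → (q_0, 212121211, #)
  read 2, top #: go to q_1, push B# → (q_1, 12121211, B#)
  read 1, top B: go to q_0, push A → (q_0, 2121211, A#)
  ε-move, top A: go to q_0, push ε → (q_0, 2121211, #)
  read 2, top #: go to q_1, push B# → (q_1, 121211, B#)
  read 1, top B: go to q_0, push A → (q_0, 21211, A#)
  ε-move, top A: go to q_0, push ε → (q_0, 21211, #)
  read 2, top #: go to q_1, push B# → (q_1, 1211, B#)
  read 1, top B: go to q_0, push A → (q_0, 211, A#)
  ε-move, top A: go to q_0, push ε → (q_0, 211, #)
  read 2, top #: go to q_1, push B# → (q_1, 11, B#)
  read 1, top B: go to q_0, push A → (q_0, 1, A#)
  ε-move, top A: go to q_0, push ε → (q_0, 1, #)
  read 1, top #: go to q_0, push ε → (q_0, ε, ε)
All input consumed and the stack is empty.

Accept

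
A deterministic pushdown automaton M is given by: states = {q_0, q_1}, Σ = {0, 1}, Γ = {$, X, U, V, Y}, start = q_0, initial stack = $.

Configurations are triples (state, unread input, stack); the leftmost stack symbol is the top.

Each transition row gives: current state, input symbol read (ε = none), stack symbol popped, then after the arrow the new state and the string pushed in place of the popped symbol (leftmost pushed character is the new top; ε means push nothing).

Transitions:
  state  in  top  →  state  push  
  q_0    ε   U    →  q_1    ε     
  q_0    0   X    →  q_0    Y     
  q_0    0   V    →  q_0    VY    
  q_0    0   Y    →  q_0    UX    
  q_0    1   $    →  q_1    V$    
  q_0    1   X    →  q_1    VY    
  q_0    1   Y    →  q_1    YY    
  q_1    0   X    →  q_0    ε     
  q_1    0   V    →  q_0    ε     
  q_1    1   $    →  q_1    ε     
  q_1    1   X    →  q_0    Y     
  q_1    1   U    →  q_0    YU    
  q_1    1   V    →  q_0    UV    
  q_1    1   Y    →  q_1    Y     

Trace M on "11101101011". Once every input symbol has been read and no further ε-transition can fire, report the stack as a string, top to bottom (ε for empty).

(q_0, 11101101011, $)
  read 1, top $: go to q_1, push V$ → (q_1, 1101101011, V$)
  read 1, top V: go to q_0, push UV → (q_0, 101101011, UV$)
  ε-move, top U: go to q_1, push ε → (q_1, 101101011, V$)
  read 1, top V: go to q_0, push UV → (q_0, 01101011, UV$)
  ε-move, top U: go to q_1, push ε → (q_1, 01101011, V$)
  read 0, top V: go to q_0, push ε → (q_0, 1101011, $)
  read 1, top $: go to q_1, push V$ → (q_1, 101011, V$)
  read 1, top V: go to q_0, push UV → (q_0, 01011, UV$)
  ε-move, top U: go to q_1, push ε → (q_1, 01011, V$)
  read 0, top V: go to q_0, push ε → (q_0, 1011, $)
  read 1, top $: go to q_1, push V$ → (q_1, 011, V$)
  read 0, top V: go to q_0, push ε → (q_0, 11, $)
  read 1, top $: go to q_1, push V$ → (q_1, 1, V$)
  read 1, top V: go to q_0, push UV → (q_0, ε, UV$)
  ε-move, top U: go to q_1, push ε → (q_1, ε, V$)
All input consumed in state q_1 with stack V$.

V$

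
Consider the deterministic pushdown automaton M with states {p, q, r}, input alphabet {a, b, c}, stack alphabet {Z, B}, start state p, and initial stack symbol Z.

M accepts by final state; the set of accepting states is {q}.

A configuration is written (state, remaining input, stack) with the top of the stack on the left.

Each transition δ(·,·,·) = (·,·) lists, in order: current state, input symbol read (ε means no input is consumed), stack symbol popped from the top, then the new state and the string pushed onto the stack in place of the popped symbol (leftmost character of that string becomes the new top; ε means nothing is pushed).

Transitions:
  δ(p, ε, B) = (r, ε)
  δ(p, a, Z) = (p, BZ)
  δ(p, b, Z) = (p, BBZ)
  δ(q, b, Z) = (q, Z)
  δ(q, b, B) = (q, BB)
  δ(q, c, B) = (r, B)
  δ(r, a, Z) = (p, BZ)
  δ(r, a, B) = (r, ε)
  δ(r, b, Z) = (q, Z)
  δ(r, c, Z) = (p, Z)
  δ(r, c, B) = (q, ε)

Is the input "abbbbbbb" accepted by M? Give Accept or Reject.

(p, abbbbbbb, Z) ⊢ (p, bbbbbbb, BZ) ⊢ (r, bbbbbbb, Z) ⊢ (q, bbbbbb, Z) ⊢ (q, bbbbb, Z) ⊢ (q, bbbb, Z) ⊢ (q, bbb, Z) ⊢ (q, bb, Z) ⊢ (q, b, Z) ⊢ (q, ε, Z)
All input consumed; state q ∈ F.

Accept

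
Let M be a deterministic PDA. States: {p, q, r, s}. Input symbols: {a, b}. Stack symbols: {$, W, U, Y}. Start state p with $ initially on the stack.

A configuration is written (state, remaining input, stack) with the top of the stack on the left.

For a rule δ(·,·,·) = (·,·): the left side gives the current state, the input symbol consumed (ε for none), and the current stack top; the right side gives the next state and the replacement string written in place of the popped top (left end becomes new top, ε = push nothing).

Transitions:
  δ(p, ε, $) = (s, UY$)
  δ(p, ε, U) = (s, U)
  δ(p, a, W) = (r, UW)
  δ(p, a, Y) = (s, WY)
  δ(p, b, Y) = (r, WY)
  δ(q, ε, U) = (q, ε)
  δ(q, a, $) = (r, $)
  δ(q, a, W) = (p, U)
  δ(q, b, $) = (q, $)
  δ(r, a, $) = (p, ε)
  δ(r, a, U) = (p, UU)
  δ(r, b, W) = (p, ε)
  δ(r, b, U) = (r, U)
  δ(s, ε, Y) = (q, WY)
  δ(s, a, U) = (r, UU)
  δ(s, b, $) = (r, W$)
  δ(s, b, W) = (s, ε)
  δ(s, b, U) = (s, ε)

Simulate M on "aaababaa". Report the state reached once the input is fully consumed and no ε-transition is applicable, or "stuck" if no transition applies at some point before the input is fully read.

(p, aaababaa, $)
  ε-move, top $: go to s, push UY$ → (s, aaababaa, UY$)
  read a, top U: go to r, push UU → (r, aababaa, UUY$)
  read a, top U: go to p, push UU → (p, ababaa, UUUY$)
  ε-move, top U: go to s, push U → (s, ababaa, UUUY$)
  read a, top U: go to r, push UU → (r, babaa, UUUUY$)
  read b, top U: go to r, push U → (r, abaa, UUUUY$)
  read a, top U: go to p, push UU → (p, baa, UUUUUY$)
  ε-move, top U: go to s, push U → (s, baa, UUUUUY$)
  read b, top U: go to s, push ε → (s, aa, UUUUY$)
  read a, top U: go to r, push UU → (r, a, UUUUUY$)
  read a, top U: go to p, push UU → (p, ε, UUUUUUY$)
  ε-move, top U: go to s, push U → (s, ε, UUUUUUY$)
All input consumed; M is in state s.

s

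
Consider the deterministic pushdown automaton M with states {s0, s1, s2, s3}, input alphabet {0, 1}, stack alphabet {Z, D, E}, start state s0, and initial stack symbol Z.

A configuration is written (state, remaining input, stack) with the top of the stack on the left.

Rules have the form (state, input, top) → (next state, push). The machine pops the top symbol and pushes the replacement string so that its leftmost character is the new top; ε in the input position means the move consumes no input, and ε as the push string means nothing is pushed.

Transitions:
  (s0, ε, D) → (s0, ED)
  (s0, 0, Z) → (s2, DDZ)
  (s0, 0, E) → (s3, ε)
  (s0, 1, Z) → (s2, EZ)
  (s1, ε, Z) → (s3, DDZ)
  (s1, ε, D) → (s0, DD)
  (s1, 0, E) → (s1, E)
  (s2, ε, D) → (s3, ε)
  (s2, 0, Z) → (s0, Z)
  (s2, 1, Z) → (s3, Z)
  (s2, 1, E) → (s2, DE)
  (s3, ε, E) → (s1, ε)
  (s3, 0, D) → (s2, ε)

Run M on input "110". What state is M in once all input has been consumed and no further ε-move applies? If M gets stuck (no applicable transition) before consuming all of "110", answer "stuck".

(s0, 110, Z)
  read 1, top Z: go to s2, push EZ → (s2, 10, EZ)
  read 1, top E: go to s2, push DE → (s2, 0, DEZ)
  ε-move, top D: go to s3, push ε → (s3, 0, EZ)
  ε-move, top E: go to s1, push ε → (s1, 0, Z)
  ε-move, top Z: go to s3, push DDZ → (s3, 0, DDZ)
  read 0, top D: go to s2, push ε → (s2, ε, DZ)
  ε-move, top D: go to s3, push ε → (s3, ε, Z)
All input consumed; M is in state s3.

s3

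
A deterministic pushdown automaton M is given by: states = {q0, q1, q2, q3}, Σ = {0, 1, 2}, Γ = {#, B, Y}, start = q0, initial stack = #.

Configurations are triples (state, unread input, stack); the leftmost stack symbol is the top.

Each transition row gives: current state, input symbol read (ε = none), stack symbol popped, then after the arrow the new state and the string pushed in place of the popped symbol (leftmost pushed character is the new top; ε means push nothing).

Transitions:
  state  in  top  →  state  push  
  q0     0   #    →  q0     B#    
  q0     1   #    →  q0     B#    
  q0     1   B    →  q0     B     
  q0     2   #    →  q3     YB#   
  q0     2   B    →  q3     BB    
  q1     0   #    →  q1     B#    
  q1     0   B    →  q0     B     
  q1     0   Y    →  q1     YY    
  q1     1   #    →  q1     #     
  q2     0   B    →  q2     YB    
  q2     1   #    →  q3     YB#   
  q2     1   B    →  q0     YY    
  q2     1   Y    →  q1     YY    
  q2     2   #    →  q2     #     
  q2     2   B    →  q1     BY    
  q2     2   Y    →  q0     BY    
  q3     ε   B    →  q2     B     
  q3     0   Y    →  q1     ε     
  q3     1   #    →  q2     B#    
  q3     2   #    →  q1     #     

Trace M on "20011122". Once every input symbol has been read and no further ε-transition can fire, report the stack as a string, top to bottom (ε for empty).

BYB#

(q0, 20011122, #)
  read 2, top #: go to q3, push YB# → (q3, 0011122, YB#)
  read 0, top Y: go to q1, push ε → (q1, 011122, B#)
  read 0, top B: go to q0, push B → (q0, 11122, B#)
  read 1, top B: go to q0, push B → (q0, 1122, B#)
  read 1, top B: go to q0, push B → (q0, 122, B#)
  read 1, top B: go to q0, push B → (q0, 22, B#)
  read 2, top B: go to q3, push BB → (q3, 2, BB#)
  ε-move, top B: go to q2, push B → (q2, 2, BB#)
  read 2, top B: go to q1, push BY → (q1, ε, BYB#)
All input consumed in state q1 with stack BYB#.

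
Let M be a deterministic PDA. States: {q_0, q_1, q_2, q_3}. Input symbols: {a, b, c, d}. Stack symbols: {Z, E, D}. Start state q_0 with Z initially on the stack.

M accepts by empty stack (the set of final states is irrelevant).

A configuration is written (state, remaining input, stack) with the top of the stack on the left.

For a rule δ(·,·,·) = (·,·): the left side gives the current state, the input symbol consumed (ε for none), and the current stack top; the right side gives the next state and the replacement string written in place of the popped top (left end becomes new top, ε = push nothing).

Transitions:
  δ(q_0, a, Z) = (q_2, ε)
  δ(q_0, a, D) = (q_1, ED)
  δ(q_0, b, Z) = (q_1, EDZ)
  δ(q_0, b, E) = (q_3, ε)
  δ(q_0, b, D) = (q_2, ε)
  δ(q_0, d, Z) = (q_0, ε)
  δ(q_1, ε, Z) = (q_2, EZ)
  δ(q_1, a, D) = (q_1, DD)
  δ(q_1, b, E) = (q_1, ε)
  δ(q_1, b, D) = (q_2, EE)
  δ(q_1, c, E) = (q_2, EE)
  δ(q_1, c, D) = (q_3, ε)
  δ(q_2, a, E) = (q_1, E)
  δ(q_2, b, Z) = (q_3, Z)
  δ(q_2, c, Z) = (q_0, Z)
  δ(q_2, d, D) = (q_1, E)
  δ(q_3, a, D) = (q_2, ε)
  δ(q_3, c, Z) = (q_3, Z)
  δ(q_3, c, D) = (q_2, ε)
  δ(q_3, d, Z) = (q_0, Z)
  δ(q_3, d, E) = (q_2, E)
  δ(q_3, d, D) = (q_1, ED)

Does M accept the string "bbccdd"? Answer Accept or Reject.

(q_0, bbccdd, Z)
  read b, top Z: go to q_1, push EDZ → (q_1, bccdd, EDZ)
  read b, top E: go to q_1, push ε → (q_1, ccdd, DZ)
  read c, top D: go to q_3, push ε → (q_3, cdd, Z)
  read c, top Z: go to q_3, push Z → (q_3, dd, Z)
  read d, top Z: go to q_0, push Z → (q_0, d, Z)
  read d, top Z: go to q_0, push ε → (q_0, ε, ε)
All input consumed and the stack is empty.

Accept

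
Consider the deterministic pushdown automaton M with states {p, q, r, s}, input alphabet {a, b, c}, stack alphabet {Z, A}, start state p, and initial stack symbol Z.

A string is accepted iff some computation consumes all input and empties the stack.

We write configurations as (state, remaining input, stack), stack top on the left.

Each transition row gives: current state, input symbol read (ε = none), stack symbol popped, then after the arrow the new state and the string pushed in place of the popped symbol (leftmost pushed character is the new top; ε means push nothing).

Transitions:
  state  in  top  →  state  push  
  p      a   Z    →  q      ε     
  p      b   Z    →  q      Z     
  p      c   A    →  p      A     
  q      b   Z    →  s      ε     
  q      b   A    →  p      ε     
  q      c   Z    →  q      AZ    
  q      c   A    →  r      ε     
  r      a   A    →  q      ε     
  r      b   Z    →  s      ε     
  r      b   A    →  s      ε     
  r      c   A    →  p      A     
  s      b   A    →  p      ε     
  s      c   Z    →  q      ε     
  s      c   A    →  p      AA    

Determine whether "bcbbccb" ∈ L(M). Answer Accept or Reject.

Accept

(p, bcbbccb, Z)
  read b, top Z: go to q, push Z → (q, cbbccb, Z)
  read c, top Z: go to q, push AZ → (q, bbccb, AZ)
  read b, top A: go to p, push ε → (p, bccb, Z)
  read b, top Z: go to q, push Z → (q, ccb, Z)
  read c, top Z: go to q, push AZ → (q, cb, AZ)
  read c, top A: go to r, push ε → (r, b, Z)
  read b, top Z: go to s, push ε → (s, ε, ε)
All input consumed and the stack is empty.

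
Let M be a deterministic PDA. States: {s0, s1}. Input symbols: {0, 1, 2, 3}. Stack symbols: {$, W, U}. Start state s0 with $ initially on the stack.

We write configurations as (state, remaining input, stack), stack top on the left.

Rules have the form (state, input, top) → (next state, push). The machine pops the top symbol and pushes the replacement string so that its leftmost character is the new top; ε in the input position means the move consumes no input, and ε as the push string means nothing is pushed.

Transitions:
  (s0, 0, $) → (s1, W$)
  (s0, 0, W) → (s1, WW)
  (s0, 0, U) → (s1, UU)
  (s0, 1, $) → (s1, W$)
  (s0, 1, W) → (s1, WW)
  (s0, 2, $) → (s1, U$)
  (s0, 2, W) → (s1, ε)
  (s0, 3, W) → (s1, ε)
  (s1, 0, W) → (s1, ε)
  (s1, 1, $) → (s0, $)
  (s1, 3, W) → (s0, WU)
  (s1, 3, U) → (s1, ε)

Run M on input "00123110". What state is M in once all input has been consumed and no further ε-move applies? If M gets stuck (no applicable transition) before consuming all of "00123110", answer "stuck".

s1

(s0, 00123110, $) ⊢ (s1, 0123110, W$) ⊢ (s1, 123110, $) ⊢ (s0, 23110, $) ⊢ (s1, 3110, U$) ⊢ (s1, 110, $) ⊢ (s0, 10, $) ⊢ (s1, 0, W$) ⊢ (s1, ε, $)
All input consumed; M is in state s1.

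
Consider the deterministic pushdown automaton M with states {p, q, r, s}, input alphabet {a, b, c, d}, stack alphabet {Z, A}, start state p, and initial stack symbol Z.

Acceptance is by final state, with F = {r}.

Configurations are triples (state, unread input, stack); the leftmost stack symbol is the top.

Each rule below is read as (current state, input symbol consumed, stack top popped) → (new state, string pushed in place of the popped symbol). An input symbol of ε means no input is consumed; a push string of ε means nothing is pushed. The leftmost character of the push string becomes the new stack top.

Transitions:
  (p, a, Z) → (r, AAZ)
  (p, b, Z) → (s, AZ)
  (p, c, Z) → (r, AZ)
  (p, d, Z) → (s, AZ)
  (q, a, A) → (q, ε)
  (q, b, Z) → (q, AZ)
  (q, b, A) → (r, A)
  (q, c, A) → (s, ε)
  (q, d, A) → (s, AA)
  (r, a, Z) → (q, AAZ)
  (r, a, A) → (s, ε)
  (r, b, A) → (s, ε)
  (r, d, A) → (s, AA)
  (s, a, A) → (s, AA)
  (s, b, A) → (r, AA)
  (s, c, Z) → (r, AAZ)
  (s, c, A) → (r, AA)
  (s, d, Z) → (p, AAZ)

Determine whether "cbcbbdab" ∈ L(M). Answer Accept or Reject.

Accept

(p, cbcbbdab, Z) ⊢ (r, bcbbdab, AZ) ⊢ (s, cbbdab, Z) ⊢ (r, bbdab, AAZ) ⊢ (s, bdab, AZ) ⊢ (r, dab, AAZ) ⊢ (s, ab, AAAZ) ⊢ (s, b, AAAAZ) ⊢ (r, ε, AAAAAZ)
All input consumed; state r ∈ F.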